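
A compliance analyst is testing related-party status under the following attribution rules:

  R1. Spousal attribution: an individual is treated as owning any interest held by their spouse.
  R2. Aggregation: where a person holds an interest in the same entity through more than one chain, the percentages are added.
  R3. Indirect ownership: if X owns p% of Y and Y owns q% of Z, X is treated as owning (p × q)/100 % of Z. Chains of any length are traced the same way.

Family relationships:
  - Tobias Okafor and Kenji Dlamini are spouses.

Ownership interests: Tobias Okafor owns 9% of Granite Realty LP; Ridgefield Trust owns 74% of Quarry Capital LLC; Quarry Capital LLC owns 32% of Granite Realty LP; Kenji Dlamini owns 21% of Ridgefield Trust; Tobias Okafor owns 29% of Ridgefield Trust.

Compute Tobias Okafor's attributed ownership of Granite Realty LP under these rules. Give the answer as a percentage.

20.84%

By spousal attribution (R1), Tobias Okafor is treated as also owning Kenji Dlamini's interest in Ridgefield Trust, giving 29% + 21% = 50%.
Chain via Ridgefield Trust → Quarry Capital LLC (R3): 50% × 74% × 32% = 11.84% of Granite Realty LP.
Direct interest in Granite Realty LP: 9%.
Aggregating (R2): 11.84% + 9% = 20.84%.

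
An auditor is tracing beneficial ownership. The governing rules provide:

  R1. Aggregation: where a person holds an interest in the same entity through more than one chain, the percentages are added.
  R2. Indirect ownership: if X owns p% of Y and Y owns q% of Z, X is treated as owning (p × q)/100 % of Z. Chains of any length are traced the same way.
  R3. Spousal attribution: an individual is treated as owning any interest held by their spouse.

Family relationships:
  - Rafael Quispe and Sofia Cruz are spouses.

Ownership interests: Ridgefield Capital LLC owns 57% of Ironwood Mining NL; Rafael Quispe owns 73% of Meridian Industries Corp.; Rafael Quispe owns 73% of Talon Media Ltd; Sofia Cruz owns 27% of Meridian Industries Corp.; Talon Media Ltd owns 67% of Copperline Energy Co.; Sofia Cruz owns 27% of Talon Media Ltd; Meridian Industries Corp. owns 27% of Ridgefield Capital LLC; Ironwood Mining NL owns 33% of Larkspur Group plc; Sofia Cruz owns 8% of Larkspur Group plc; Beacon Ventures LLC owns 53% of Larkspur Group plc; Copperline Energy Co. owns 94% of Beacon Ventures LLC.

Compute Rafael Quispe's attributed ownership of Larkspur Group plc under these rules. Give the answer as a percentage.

46.4581%

By spousal attribution (R3), Rafael Quispe is treated as also owning Sofia Cruz's interest in Meridian Industries Corp, giving 73% + 27% = 100%.
By spousal attribution (R3), Rafael Quispe is treated as also owning Sofia Cruz's interest in Talon Media Ltd, giving 73% + 27% = 100%.
By spousal attribution (R3), Rafael Quispe is treated as owning Sofia Cruz's 8% interest in Larkspur Group plc.
Chain via Meridian Industries Corp. → Ridgefield Capital LLC → Ironwood Mining NL (R2): 100% × 27% × 57% × 33% = 5.0787% of Larkspur Group plc.
Chain via Talon Media Ltd → Copperline Energy Co. → Beacon Ventures LLC (R2): 100% × 67% × 94% × 53% = 33.3794% of Larkspur Group plc.
Direct interest in Larkspur Group plc: 8%.
Aggregating (R1): 5.0787% + 33.3794% + 8% = 46.4581%.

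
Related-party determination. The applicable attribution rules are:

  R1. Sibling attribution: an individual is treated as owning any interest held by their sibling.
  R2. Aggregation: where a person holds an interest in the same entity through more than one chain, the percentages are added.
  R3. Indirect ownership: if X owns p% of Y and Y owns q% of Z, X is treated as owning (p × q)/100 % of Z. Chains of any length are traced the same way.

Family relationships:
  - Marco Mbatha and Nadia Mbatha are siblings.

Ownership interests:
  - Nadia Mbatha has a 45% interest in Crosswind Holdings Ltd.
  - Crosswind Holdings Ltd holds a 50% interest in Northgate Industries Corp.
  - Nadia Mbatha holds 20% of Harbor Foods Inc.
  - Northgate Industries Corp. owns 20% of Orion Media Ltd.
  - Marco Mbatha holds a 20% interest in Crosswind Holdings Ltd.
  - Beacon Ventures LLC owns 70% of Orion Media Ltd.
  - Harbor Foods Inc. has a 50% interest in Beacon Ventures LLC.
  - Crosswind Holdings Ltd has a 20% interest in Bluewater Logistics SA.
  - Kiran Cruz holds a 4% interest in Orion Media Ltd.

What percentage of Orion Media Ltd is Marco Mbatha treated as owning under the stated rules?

By sibling attribution (R1), Marco Mbatha is treated as also owning Nadia Mbatha's interest in Crosswind Holdings Ltd, giving 20% + 45% = 65%.
By sibling attribution (R1), Marco Mbatha is treated as owning Nadia Mbatha's 20% interest in Harbor Foods Inc.
Chain via Crosswind Holdings Ltd → Northgate Industries Corp. (R3): 65% × 50% × 20% = 6.5% of Orion Media Ltd.
Chain via Harbor Foods Inc. → Beacon Ventures LLC (R3): 20% × 50% × 70% = 7% of Orion Media Ltd.
Aggregating (R2): 6.5% + 7% = 13.5%.

13.5%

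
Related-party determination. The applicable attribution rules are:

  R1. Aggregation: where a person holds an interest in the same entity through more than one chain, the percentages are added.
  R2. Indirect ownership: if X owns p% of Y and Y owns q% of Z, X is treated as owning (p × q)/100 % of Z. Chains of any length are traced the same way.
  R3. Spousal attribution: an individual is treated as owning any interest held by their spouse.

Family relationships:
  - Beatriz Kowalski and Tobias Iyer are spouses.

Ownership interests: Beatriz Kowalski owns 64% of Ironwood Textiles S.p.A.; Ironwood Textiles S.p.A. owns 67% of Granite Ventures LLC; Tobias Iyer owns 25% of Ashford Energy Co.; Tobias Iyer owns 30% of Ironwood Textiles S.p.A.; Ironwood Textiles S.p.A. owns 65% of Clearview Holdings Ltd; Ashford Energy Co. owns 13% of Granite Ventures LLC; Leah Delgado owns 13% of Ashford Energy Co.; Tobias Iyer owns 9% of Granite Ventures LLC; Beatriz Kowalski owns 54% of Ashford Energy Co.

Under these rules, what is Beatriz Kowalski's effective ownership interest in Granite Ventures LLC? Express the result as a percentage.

By spousal attribution (R3), Beatriz Kowalski is treated as also owning Tobias Iyer's interest in Ashford Energy Co, giving 54% + 25% = 79%.
By spousal attribution (R3), Beatriz Kowalski is treated as also owning Tobias Iyer's interest in Ironwood Textiles S.p.A, giving 64% + 30% = 94%.
By spousal attribution (R3), Beatriz Kowalski is treated as owning Tobias Iyer's 9% interest in Granite Ventures LLC.
Chain via Ashford Energy Co. (R2): 79% × 13% = 10.27% of Granite Ventures LLC.
Chain via Ironwood Textiles S.p.A. (R2): 94% × 67% = 62.98% of Granite Ventures LLC.
Direct interest in Granite Ventures LLC: 9%.
Aggregating (R1): 10.27% + 62.98% + 9% = 82.25%.

82.25%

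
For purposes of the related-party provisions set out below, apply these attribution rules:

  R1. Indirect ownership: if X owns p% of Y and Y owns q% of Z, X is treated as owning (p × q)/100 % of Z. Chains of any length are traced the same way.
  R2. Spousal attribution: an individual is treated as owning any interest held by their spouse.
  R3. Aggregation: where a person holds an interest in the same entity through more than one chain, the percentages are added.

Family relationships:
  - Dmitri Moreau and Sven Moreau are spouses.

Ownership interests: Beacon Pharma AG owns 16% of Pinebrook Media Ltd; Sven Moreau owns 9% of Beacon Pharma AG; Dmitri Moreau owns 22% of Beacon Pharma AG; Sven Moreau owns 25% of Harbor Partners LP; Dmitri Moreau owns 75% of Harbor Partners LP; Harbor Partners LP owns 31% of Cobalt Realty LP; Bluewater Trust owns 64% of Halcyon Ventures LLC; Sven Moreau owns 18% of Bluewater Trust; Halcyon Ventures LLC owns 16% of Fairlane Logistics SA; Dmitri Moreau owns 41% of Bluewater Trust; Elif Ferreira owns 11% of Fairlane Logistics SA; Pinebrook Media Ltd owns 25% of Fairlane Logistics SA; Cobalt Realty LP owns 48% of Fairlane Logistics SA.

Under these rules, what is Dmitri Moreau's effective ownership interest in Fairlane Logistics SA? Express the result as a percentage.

22.1616%

By spousal attribution (R2), Dmitri Moreau is treated as also owning Sven Moreau's interest in Bluewater Trust, giving 41% + 18% = 59%.
By spousal attribution (R2), Dmitri Moreau is treated as also owning Sven Moreau's interest in Harbor Partners LP, giving 75% + 25% = 100%.
By spousal attribution (R2), Dmitri Moreau is treated as also owning Sven Moreau's interest in Beacon Pharma AG, giving 22% + 9% = 31%.
Chain via Bluewater Trust → Halcyon Ventures LLC (R1): 59% × 64% × 16% = 6.0416% of Fairlane Logistics SA.
Chain via Harbor Partners LP → Cobalt Realty LP (R1): 100% × 31% × 48% = 14.88% of Fairlane Logistics SA.
Chain via Beacon Pharma AG → Pinebrook Media Ltd (R1): 31% × 16% × 25% = 1.24% of Fairlane Logistics SA.
Aggregating (R3): 6.0416% + 14.88% + 1.24% = 22.1616%.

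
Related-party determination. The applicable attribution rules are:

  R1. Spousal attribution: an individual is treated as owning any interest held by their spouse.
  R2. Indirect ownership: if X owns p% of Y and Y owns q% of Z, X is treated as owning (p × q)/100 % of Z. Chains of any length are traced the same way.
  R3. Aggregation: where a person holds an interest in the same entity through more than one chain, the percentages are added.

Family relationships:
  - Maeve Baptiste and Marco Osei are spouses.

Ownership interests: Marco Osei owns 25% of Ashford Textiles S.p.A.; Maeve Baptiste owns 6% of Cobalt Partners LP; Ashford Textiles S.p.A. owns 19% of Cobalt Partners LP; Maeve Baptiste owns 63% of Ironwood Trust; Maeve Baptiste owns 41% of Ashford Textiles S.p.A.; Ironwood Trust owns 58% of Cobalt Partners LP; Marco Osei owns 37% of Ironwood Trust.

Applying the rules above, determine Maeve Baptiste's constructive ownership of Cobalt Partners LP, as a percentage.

76.54%

By spousal attribution (R1), Maeve Baptiste is treated as also owning Marco Osei's interest in Ironwood Trust, giving 63% + 37% = 100%.
By spousal attribution (R1), Maeve Baptiste is treated as also owning Marco Osei's interest in Ashford Textiles S.p.A, giving 41% + 25% = 66%.
Chain via Ironwood Trust (R2): 100% × 58% = 58% of Cobalt Partners LP.
Chain via Ashford Textiles S.p.A. (R2): 66% × 19% = 12.54% of Cobalt Partners LP.
Direct interest in Cobalt Partners LP: 6%.
Aggregating (R3): 58% + 12.54% + 6% = 76.54%.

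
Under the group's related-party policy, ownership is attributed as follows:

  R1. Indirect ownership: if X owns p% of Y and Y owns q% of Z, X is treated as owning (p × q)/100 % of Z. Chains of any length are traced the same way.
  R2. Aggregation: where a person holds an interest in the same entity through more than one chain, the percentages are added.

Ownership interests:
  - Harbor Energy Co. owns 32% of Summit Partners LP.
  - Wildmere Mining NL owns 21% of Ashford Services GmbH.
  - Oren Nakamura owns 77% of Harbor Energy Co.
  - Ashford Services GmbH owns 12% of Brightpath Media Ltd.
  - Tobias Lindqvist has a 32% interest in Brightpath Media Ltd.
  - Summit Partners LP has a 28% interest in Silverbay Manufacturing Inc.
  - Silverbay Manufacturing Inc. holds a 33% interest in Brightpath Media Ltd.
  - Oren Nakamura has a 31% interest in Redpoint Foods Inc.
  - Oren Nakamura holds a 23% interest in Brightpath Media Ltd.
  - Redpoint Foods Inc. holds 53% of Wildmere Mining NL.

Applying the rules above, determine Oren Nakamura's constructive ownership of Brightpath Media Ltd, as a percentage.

25.690772%

Chain via Redpoint Foods Inc. → Wildmere Mining NL → Ashford Services GmbH (R1): 31% × 53% × 21% × 12% = 0.414036% of Brightpath Media Ltd.
Chain via Harbor Energy Co. → Summit Partners LP → Silverbay Manufacturing Inc. (R1): 77% × 32% × 28% × 33% = 2.276736% of Brightpath Media Ltd.
Direct interest in Brightpath Media Ltd: 23%.
Aggregating (R2): 0.414036% + 2.276736% + 23% = 25.690772%.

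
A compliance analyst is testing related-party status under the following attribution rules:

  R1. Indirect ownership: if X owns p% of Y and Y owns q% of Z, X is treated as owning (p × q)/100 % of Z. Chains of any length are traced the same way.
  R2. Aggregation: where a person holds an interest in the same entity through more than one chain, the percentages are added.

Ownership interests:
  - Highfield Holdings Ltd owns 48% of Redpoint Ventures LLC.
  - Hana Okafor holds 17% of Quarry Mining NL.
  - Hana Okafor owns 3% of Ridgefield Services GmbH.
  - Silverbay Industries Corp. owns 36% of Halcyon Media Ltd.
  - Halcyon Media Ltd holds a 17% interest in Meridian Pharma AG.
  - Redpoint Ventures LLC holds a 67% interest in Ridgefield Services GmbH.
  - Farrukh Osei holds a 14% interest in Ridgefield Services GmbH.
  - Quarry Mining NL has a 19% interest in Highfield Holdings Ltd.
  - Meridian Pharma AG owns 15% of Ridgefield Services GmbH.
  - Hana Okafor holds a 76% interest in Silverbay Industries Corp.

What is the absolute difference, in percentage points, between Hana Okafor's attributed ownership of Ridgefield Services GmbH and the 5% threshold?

Chain via Quarry Mining NL → Highfield Holdings Ltd → Redpoint Ventures LLC (R1): 17% × 19% × 48% × 67% = 1.038768% of Ridgefield Services GmbH.
Chain via Silverbay Industries Corp. → Halcyon Media Ltd → Meridian Pharma AG (R1): 76% × 36% × 17% × 15% = 0.69768% of Ridgefield Services GmbH.
Direct interest in Ridgefield Services GmbH: 3%.
Aggregating (R2): 1.038768% + 0.69768% + 3% = 4.736448%.
4.736448% falls short of the 5% threshold by 0.263552 percentage points.

0.263552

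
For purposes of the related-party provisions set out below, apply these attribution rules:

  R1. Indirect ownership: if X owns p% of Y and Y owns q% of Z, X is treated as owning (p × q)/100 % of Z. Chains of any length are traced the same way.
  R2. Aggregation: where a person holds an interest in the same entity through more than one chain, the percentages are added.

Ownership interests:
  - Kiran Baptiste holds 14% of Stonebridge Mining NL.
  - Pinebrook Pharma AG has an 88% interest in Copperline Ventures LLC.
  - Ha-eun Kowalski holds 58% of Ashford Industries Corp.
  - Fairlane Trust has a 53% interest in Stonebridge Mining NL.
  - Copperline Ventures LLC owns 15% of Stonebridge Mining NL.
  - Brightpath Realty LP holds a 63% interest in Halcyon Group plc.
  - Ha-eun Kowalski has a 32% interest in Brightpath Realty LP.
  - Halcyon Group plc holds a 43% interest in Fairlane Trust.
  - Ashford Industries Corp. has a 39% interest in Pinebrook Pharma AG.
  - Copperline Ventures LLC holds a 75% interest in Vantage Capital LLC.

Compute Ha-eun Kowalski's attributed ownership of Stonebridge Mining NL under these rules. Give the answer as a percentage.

7.580304%

Chain via Ashford Industries Corp. → Pinebrook Pharma AG → Copperline Ventures LLC (R1): 58% × 39% × 88% × 15% = 2.98584% of Stonebridge Mining NL.
Chain via Brightpath Realty LP → Halcyon Group plc → Fairlane Trust (R1): 32% × 63% × 43% × 53% = 4.594464% of Stonebridge Mining NL.
Aggregating (R2): 2.98584% + 4.594464% = 7.580304%.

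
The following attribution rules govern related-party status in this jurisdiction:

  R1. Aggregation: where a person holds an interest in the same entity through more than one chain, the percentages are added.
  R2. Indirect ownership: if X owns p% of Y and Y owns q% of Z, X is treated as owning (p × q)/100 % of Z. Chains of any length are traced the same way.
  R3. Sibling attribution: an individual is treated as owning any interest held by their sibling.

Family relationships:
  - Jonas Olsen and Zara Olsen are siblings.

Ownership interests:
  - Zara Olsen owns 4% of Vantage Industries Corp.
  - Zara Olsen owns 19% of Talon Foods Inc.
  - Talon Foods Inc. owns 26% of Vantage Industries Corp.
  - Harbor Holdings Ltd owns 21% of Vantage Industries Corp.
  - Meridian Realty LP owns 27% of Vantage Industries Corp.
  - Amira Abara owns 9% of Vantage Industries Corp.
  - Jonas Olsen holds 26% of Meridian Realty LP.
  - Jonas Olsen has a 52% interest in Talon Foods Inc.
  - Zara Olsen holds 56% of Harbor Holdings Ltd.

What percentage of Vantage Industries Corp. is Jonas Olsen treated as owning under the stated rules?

41.24%

By sibling attribution (R3), Jonas Olsen is treated as also owning Zara Olsen's interest in Talon Foods Inc, giving 52% + 19% = 71%.
By sibling attribution (R3), Jonas Olsen is treated as owning Zara Olsen's 56% interest in Harbor Holdings Ltd.
By sibling attribution (R3), Jonas Olsen is treated as owning Zara Olsen's 4% interest in Vantage Industries Corp.
Chain via Meridian Realty LP (R2): 26% × 27% = 7.02% of Vantage Industries Corp.
Chain via Talon Foods Inc. (R2): 71% × 26% = 18.46% of Vantage Industries Corp.
Chain via Harbor Holdings Ltd (R2): 56% × 21% = 11.76% of Vantage Industries Corp.
Direct interest in Vantage Industries Corp: 4%.
Aggregating (R1): 7.02% + 18.46% + 11.76% + 4% = 41.24%.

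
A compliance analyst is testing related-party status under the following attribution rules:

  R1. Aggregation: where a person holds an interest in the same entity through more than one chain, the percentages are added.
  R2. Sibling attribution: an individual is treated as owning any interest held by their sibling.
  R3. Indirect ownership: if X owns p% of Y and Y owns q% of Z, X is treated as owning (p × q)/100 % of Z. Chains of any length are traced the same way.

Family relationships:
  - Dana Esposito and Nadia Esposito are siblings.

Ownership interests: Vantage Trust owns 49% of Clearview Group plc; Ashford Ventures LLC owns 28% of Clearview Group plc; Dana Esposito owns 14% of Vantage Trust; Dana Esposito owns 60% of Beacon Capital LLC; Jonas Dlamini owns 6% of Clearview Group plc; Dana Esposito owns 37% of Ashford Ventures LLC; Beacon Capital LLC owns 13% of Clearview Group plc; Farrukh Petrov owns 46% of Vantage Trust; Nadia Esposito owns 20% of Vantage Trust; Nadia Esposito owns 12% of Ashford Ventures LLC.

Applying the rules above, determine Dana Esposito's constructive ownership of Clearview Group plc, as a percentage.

By sibling attribution (R2), Dana Esposito is treated as also owning Nadia Esposito's interest in Vantage Trust, giving 14% + 20% = 34%.
By sibling attribution (R2), Dana Esposito is treated as also owning Nadia Esposito's interest in Ashford Ventures LLC, giving 37% + 12% = 49%.
Chain via Vantage Trust (R3): 34% × 49% = 16.66% of Clearview Group plc.
Chain via Beacon Capital LLC (R3): 60% × 13% = 7.8% of Clearview Group plc.
Chain via Ashford Ventures LLC (R3): 49% × 28% = 13.72% of Clearview Group plc.
Aggregating (R1): 16.66% + 7.8% + 13.72% = 38.18%.

38.18%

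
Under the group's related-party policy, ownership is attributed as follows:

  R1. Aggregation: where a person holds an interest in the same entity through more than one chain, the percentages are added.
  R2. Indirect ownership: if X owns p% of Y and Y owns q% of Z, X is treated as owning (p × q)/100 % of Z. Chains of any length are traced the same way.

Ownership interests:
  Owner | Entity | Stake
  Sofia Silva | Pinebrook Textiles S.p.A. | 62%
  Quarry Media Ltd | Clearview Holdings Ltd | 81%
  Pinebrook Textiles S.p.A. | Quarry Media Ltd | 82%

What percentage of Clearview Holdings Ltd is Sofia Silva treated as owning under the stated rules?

41.1804%

Chain via Pinebrook Textiles S.p.A. → Quarry Media Ltd (R2): 62% × 82% × 81% = 41.1804% of Clearview Holdings Ltd.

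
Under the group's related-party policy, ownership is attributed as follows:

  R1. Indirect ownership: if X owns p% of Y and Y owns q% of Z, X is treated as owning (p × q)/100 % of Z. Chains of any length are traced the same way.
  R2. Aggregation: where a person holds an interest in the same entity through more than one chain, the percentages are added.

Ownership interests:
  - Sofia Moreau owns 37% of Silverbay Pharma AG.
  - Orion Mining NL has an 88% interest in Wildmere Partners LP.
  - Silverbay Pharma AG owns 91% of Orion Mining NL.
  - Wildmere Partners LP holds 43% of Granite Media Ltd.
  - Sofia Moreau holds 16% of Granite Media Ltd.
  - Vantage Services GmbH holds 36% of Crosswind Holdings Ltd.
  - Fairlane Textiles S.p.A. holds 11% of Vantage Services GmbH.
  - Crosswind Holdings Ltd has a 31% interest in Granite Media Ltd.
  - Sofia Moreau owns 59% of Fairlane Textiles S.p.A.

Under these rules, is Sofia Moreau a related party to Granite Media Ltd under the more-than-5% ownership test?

Yes

Chain via Fairlane Textiles S.p.A. → Vantage Services GmbH → Crosswind Holdings Ltd (R1): 59% × 11% × 36% × 31% = 0.724284% of Granite Media Ltd.
Chain via Silverbay Pharma AG → Orion Mining NL → Wildmere Partners LP (R1): 37% × 91% × 88% × 43% = 12.740728% of Granite Media Ltd.
Direct interest in Granite Media Ltd: 16%.
Aggregating (R2): 0.724284% + 12.740728% + 16% = 29.465012%.
29.465012% exceeds the 5% threshold, so Sofia is a related party to Granite Media Ltd.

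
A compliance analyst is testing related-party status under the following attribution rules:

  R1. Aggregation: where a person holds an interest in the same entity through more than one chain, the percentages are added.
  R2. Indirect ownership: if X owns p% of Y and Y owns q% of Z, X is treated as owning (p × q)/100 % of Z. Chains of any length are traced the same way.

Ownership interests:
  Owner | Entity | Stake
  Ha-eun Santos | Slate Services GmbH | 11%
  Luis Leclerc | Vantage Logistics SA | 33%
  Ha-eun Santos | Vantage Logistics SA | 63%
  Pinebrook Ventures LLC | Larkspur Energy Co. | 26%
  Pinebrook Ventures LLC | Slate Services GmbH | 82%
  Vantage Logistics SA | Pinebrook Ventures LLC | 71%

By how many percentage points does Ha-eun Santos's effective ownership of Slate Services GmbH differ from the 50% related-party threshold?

Chain via Vantage Logistics SA → Pinebrook Ventures LLC (R2): 63% × 71% × 82% = 36.6786% of Slate Services GmbH.
Direct interest in Slate Services GmbH: 11%.
Aggregating (R1): 36.6786% + 11% = 47.6786%.
47.6786% falls short of the 50% threshold by 2.3214 percentage points.

2.3214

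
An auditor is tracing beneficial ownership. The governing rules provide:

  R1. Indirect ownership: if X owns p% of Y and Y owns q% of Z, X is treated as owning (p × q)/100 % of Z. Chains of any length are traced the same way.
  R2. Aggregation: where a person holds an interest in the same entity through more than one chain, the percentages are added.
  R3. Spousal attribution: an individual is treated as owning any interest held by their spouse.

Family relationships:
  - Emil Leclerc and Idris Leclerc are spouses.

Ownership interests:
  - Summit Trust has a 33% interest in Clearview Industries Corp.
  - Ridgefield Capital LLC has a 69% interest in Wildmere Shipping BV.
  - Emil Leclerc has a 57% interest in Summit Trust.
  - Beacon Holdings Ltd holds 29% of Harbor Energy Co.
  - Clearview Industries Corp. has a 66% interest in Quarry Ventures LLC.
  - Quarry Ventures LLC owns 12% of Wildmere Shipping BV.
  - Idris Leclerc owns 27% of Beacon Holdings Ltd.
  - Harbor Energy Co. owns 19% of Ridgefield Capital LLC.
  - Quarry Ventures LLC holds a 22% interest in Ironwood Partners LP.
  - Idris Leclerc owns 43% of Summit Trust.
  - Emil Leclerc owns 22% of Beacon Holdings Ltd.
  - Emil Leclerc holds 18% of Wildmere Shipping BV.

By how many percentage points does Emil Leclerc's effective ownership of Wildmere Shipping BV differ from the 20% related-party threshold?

By spousal attribution (R3), Emil Leclerc is treated as also owning Idris Leclerc's interest in Beacon Holdings Ltd, giving 22% + 27% = 49%.
By spousal attribution (R3), Emil Leclerc is treated as also owning Idris Leclerc's interest in Summit Trust, giving 57% + 43% = 100%.
Chain via Beacon Holdings Ltd → Harbor Energy Co. → Ridgefield Capital LLC (R1): 49% × 29% × 19% × 69% = 1.862931% of Wildmere Shipping BV.
Chain via Summit Trust → Clearview Industries Corp. → Quarry Ventures LLC (R1): 100% × 33% × 66% × 12% = 2.6136% of Wildmere Shipping BV.
Direct interest in Wildmere Shipping BV: 18%.
Aggregating (R2): 1.862931% + 2.6136% + 18% = 22.476531%.
22.476531% exceeds the 20% threshold by 2.476531 percentage points.

2.476531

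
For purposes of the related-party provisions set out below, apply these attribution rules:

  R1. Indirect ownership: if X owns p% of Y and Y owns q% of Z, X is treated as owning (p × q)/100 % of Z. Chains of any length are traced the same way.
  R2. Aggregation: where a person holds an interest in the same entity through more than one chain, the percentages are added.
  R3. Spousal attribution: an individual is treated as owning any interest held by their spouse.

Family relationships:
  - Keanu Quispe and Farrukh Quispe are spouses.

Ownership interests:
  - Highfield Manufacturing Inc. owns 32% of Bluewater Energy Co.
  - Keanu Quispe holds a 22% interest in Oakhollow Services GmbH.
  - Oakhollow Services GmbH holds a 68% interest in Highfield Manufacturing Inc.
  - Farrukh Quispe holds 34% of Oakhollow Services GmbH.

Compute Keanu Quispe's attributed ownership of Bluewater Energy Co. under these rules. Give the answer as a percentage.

12.1856%

By spousal attribution (R3), Keanu Quispe is treated as also owning Farrukh Quispe's interest in Oakhollow Services GmbH, giving 22% + 34% = 56%.
Chain via Oakhollow Services GmbH → Highfield Manufacturing Inc. (R1): 56% × 68% × 32% = 12.1856% of Bluewater Energy Co.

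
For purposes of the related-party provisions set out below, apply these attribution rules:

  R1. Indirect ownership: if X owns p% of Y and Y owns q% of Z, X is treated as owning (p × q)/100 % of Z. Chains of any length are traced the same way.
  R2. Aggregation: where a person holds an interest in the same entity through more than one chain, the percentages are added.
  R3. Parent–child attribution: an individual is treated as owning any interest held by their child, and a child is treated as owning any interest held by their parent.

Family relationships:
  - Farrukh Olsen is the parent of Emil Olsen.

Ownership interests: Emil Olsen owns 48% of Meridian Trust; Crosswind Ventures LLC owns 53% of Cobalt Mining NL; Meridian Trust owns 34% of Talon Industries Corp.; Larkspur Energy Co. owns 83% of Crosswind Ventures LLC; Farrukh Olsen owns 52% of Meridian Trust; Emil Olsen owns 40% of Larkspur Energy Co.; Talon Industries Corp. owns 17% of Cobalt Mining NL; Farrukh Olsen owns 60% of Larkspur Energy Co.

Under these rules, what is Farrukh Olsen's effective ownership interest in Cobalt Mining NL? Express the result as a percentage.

By parent–child attribution (R3), Farrukh Olsen is treated as also owning Emil Olsen's interest in Larkspur Energy Co, giving 60% + 40% = 100%.
By parent–child attribution (R3), Farrukh Olsen is treated as also owning Emil Olsen's interest in Meridian Trust, giving 52% + 48% = 100%.
Chain via Larkspur Energy Co. → Crosswind Ventures LLC (R1): 100% × 83% × 53% = 43.99% of Cobalt Mining NL.
Chain via Meridian Trust → Talon Industries Corp. (R1): 100% × 34% × 17% = 5.78% of Cobalt Mining NL.
Aggregating (R2): 43.99% + 5.78% = 49.77%.

49.77%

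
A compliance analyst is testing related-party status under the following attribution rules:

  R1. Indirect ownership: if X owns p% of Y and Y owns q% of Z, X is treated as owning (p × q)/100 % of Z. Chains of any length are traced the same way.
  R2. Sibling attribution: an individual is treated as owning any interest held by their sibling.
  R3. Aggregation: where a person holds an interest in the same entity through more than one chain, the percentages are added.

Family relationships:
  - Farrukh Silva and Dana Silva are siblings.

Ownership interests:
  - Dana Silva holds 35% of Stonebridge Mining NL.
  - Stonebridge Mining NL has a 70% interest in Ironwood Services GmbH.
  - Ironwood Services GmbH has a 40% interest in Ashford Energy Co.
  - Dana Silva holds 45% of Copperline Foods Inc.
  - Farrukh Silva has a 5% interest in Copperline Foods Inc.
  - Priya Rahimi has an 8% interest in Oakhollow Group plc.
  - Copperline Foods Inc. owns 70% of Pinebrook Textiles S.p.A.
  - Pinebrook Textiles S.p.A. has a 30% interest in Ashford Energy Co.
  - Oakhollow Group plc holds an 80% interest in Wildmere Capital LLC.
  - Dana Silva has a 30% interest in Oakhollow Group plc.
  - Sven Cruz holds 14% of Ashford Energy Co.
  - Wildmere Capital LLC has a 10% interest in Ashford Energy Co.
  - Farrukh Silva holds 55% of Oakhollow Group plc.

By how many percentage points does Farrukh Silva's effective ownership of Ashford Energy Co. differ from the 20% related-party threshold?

By sibling attribution (R2), Farrukh Silva is treated as also owning Dana Silva's interest in Copperline Foods Inc, giving 5% + 45% = 50%.
By sibling attribution (R2), Farrukh Silva is treated as also owning Dana Silva's interest in Oakhollow Group plc, giving 55% + 30% = 85%.
By sibling attribution (R2), Farrukh Silva is treated as owning Dana Silva's 35% interest in Stonebridge Mining NL.
Chain via Copperline Foods Inc. → Pinebrook Textiles S.p.A. (R1): 50% × 70% × 30% = 10.5% of Ashford Energy Co.
Chain via Oakhollow Group plc → Wildmere Capital LLC (R1): 85% × 80% × 10% = 6.8% of Ashford Energy Co.
Chain via Stonebridge Mining NL → Ironwood Services GmbH (R1): 35% × 70% × 40% = 9.8% of Ashford Energy Co.
Aggregating (R3): 10.5% + 6.8% + 9.8% = 27.1%.
27.1% exceeds the 20% threshold by 7.1 percentage points.

7.1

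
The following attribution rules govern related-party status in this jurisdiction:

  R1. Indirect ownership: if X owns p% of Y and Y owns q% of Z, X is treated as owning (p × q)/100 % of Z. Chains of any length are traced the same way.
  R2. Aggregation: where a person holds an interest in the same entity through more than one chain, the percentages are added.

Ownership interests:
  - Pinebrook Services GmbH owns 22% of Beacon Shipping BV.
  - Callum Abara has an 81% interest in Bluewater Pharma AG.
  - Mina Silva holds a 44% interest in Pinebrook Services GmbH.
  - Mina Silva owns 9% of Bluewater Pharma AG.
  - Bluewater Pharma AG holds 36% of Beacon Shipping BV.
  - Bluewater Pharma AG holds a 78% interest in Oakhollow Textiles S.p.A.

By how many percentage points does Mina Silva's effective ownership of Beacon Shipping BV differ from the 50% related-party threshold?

37.08

Chain via Bluewater Pharma AG (R1): 9% × 36% = 3.24% of Beacon Shipping BV.
Chain via Pinebrook Services GmbH (R1): 44% × 22% = 9.68% of Beacon Shipping BV.
Aggregating (R2): 3.24% + 9.68% = 12.92%.
12.92% falls short of the 50% threshold by 37.08 percentage points.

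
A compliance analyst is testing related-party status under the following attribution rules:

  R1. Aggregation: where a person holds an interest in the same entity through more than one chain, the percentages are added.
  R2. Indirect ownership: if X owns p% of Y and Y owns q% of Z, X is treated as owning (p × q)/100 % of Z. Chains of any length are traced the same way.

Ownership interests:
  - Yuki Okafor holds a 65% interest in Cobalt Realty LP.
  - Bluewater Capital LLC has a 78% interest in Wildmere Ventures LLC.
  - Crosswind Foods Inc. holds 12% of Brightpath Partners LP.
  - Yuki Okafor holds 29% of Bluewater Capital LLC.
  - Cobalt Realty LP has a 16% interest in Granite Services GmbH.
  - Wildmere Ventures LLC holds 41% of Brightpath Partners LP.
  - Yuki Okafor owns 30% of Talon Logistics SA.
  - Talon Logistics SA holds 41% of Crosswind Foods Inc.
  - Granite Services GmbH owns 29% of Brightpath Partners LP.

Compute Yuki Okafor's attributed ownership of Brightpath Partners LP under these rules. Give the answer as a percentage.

13.7662%

Chain via Cobalt Realty LP → Granite Services GmbH (R2): 65% × 16% × 29% = 3.016% of Brightpath Partners LP.
Chain via Bluewater Capital LLC → Wildmere Ventures LLC (R2): 29% × 78% × 41% = 9.2742% of Brightpath Partners LP.
Chain via Talon Logistics SA → Crosswind Foods Inc. (R2): 30% × 41% × 12% = 1.476% of Brightpath Partners LP.
Aggregating (R1): 3.016% + 9.2742% + 1.476% = 13.7662%.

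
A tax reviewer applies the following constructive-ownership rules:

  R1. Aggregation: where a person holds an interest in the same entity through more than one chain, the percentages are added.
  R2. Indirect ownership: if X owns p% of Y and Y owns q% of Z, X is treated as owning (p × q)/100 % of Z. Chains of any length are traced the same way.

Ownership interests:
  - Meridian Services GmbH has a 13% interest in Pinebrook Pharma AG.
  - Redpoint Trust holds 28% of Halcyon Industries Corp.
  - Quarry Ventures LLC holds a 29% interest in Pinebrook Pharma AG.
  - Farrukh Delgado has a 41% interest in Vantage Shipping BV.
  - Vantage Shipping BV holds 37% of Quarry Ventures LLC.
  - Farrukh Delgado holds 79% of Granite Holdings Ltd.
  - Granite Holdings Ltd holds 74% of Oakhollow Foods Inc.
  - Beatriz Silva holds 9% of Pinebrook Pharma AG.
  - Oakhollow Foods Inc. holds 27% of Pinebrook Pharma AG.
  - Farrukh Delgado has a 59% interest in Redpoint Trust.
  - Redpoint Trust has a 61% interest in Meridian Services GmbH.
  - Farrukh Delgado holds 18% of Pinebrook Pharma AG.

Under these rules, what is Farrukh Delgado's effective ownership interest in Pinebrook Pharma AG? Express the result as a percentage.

Chain via Granite Holdings Ltd → Oakhollow Foods Inc. (R2): 79% × 74% × 27% = 15.7842% of Pinebrook Pharma AG.
Chain via Vantage Shipping BV → Quarry Ventures LLC (R2): 41% × 37% × 29% = 4.3993% of Pinebrook Pharma AG.
Chain via Redpoint Trust → Meridian Services GmbH (R2): 59% × 61% × 13% = 4.6787% of Pinebrook Pharma AG.
Direct interest in Pinebrook Pharma AG: 18%.
Aggregating (R1): 15.7842% + 4.3993% + 4.6787% + 18% = 42.8622%.

42.8622%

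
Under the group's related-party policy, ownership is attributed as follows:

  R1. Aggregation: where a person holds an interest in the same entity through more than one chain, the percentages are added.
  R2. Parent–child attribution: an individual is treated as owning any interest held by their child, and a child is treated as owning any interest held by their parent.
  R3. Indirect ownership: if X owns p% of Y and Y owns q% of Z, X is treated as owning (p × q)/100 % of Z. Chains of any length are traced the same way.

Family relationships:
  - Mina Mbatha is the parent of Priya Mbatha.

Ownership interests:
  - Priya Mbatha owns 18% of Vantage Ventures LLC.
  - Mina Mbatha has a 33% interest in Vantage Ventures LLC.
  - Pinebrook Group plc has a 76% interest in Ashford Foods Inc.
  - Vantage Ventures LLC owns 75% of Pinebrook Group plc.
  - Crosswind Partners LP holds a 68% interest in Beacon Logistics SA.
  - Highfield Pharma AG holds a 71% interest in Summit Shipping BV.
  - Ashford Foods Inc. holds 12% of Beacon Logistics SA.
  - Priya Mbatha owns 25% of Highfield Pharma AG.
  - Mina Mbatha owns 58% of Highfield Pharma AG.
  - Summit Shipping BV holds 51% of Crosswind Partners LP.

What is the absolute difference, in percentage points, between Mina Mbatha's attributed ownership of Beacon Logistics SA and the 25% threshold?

1.074676

By parent–child attribution (R2), Mina Mbatha is treated as also owning Priya Mbatha's interest in Vantage Ventures LLC, giving 33% + 18% = 51%.
By parent–child attribution (R2), Mina Mbatha is treated as also owning Priya Mbatha's interest in Highfield Pharma AG, giving 58% + 25% = 83%.
Chain via Vantage Ventures LLC → Pinebrook Group plc → Ashford Foods Inc. (R3): 51% × 75% × 76% × 12% = 3.4884% of Beacon Logistics SA.
Chain via Highfield Pharma AG → Summit Shipping BV → Crosswind Partners LP (R3): 83% × 71% × 51% × 68% = 20.436924% of Beacon Logistics SA.
Aggregating (R1): 3.4884% + 20.436924% = 23.925324%.
23.925324% falls short of the 25% threshold by 1.074676 percentage points.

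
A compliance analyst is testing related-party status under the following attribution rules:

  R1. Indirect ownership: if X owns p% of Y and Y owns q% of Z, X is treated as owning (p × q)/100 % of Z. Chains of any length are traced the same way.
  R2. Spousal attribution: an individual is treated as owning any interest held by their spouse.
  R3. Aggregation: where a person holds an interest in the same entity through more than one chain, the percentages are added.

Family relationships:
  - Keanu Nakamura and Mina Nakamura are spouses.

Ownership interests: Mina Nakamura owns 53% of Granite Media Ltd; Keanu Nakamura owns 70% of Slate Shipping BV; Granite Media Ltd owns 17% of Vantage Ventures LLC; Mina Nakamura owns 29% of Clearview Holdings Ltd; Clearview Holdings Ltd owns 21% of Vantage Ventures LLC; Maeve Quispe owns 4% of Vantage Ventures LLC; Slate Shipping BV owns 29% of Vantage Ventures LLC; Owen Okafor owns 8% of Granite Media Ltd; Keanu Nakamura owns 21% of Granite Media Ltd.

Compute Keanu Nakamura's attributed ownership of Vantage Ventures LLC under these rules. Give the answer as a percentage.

By spousal attribution (R2), Keanu Nakamura is treated as also owning Mina Nakamura's interest in Granite Media Ltd, giving 21% + 53% = 74%.
By spousal attribution (R2), Keanu Nakamura is treated as owning Mina Nakamura's 29% interest in Clearview Holdings Ltd.
Chain via Granite Media Ltd (R1): 74% × 17% = 12.58% of Vantage Ventures LLC.
Chain via Slate Shipping BV (R1): 70% × 29% = 20.3% of Vantage Ventures LLC.
Chain via Clearview Holdings Ltd (R1): 29% × 21% = 6.09% of Vantage Ventures LLC.
Aggregating (R3): 12.58% + 20.3% + 6.09% = 38.97%.

38.97%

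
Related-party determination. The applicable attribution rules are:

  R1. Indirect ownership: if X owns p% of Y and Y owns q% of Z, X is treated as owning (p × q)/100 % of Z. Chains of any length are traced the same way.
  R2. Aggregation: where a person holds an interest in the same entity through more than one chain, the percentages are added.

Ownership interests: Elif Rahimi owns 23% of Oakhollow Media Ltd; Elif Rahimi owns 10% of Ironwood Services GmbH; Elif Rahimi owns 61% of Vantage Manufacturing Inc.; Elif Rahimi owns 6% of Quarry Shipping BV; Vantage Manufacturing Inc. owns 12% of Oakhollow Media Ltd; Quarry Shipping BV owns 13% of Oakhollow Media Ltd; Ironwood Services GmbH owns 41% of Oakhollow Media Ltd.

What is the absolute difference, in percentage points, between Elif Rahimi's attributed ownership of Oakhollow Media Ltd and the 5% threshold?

30.2

Chain via Ironwood Services GmbH (R1): 10% × 41% = 4.1% of Oakhollow Media Ltd.
Chain via Vantage Manufacturing Inc. (R1): 61% × 12% = 7.32% of Oakhollow Media Ltd.
Chain via Quarry Shipping BV (R1): 6% × 13% = 0.78% of Oakhollow Media Ltd.
Direct interest in Oakhollow Media Ltd: 23%.
Aggregating (R2): 4.1% + 7.32% + 0.78% + 23% = 35.2%.
35.2% exceeds the 5% threshold by 30.2 percentage points.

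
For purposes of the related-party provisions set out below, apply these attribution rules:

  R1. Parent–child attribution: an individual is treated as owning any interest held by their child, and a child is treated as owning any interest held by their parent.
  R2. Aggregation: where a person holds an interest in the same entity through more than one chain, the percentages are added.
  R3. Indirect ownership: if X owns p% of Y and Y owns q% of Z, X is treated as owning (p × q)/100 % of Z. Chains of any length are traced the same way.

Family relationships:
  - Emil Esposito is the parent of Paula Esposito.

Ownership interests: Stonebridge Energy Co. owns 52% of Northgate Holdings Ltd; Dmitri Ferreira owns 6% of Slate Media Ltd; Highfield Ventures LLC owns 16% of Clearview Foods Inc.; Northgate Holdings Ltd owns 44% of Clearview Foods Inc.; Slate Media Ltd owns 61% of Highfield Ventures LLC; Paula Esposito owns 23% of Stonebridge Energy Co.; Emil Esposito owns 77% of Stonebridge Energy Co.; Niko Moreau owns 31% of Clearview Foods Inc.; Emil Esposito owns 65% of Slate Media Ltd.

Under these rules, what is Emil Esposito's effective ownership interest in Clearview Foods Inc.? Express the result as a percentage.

By parent–child attribution (R1), Emil Esposito is treated as also owning Paula Esposito's interest in Stonebridge Energy Co, giving 77% + 23% = 100%.
Chain via Stonebridge Energy Co. → Northgate Holdings Ltd (R3): 100% × 52% × 44% = 22.88% of Clearview Foods Inc.
Chain via Slate Media Ltd → Highfield Ventures LLC (R3): 65% × 61% × 16% = 6.344% of Clearview Foods Inc.
Aggregating (R2): 22.88% + 6.344% = 29.224%.

29.224%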